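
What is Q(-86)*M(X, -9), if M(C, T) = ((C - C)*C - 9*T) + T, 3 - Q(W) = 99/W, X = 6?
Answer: 12852/43 ≈ 298.88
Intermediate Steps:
Q(W) = 3 - 99/W
M(C, T) = -8*T (M(C, T) = (0*C - 9*T) + T = (0 - 9*T) + T = -9*T + T = -8*T)
Q(-86)*M(X, -9) = (3 - 99/(-86))*(-8*(-9)) = (3 - 99*(-1/86))*72 = (3 + 99/86)*72 = (357/86)*72 = 12852/43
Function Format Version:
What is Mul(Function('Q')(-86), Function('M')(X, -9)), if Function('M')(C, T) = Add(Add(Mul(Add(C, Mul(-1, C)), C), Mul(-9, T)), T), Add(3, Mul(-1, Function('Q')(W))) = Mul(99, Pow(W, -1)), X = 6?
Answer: Rational(12852, 43) ≈ 298.88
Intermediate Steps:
Function('Q')(W) = Add(3, Mul(-99, Pow(W, -1))) (Function('Q')(W) = Add(3, Mul(-1, Mul(99, Pow(W, -1)))) = Add(3, Mul(-99, Pow(W, -1))))
Function('M')(C, T) = Mul(-8, T) (Function('M')(C, T) = Add(Add(Mul(0, C), Mul(-9, T)), T) = Add(Add(0, Mul(-9, T)), T) = Add(Mul(-9, T), T) = Mul(-8, T))
Mul(Function('Q')(-86), Function('M')(X, -9)) = Mul(Add(3, Mul(-99, Pow(-86, -1))), Mul(-8, -9)) = Mul(Add(3, Mul(-99, Rational(-1, 86))), 72) = Mul(Add(3, Rational(99, 86)), 72) = Mul(Rational(357, 86), 72) = Rational(12852, 43)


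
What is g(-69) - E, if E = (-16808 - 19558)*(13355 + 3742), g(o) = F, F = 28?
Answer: 621749530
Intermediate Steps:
g(o) = 28
E = -621749502 (E = -36366*17097 = -621749502)
g(-69) - E = 28 - 1*(-621749502) = 28 + 621749502 = 621749530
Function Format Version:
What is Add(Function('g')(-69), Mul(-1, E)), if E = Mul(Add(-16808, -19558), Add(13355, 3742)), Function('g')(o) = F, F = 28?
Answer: 621749530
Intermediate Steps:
Function('g')(o) = 28
E = -621749502 (E = Mul(-36366, 17097) = -621749502)
Add(Function('g')(-69), Mul(-1, E)) = Add(28, Mul(-1, -621749502)) = Add(28, 621749502) = 621749530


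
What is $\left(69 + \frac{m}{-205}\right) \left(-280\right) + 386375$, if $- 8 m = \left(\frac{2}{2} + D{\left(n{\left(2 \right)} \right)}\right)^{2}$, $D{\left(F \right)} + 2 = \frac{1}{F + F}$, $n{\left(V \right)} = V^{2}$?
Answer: $\frac{963151977}{2624} \approx 3.6706 \cdot 10^{5}$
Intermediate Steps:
$D{\left(F \right)} = -2 + \frac{1}{2 F}$ ($D{\left(F \right)} = -2 + \frac{1}{F + F} = -2 + \frac{1}{2 F}$)
$m = - \frac{49}{512}$ ($m = - \frac{\left(\frac{2}{2} - \left(2 - \frac{1}{2 \cdot 2^{2}}\right)\right)^{2}}{8} = - \frac{\left(2 \cdot \frac{1}{2} - \left(2 - \frac{1}{2 \cdot 4}\right)\right)^{2}}{8} = - \frac{\left(1 + \left(-2 + \frac{1}{2} \cdot \frac{1}{4}\right)\right)^{2}}{8} = - \frac{\left(1 + \left(-2 + \frac{1}{8}\right)\right)^{2}}{8} = - \frac{\left(1 - \frac{15}{8}\right)^{2}}{8} = - \frac{\left(- \frac{7}{8}\right)^{2}}{8} = \left(- \frac{1}{8}\right) \frac{49}{64} = - \frac{49}{512} \approx -0.095703$)
$\left(69 + \frac{m}{-205}\right) \left(-280\right) + 386375 = \left(69 - \frac{49}{512 \left(-205\right)}\right) \left(-280\right) + 386375 = \left(69 - - \frac{49}{104960}\right) \left(-280\right) + 386375 = \left(69 + \frac{49}{104960}\right) \left(-280\right) + 386375 = \frac{7242289}{104960} \left(-280\right) + 386375 = - \frac{50696023}{2624} + 386375 = \frac{963151977}{2624}$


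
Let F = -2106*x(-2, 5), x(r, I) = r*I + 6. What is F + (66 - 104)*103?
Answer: 4510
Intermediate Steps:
x(r, I) = 6 + I*r (x(r, I) = I*r + 6 = 6 + I*r)
F = 8424 (F = -2106*(6 + 5*(-2)) = -2106*(6 - 10) = -2106*(-4) = 8424)
F + (66 - 104)*103 = 8424 + (66 - 104)*103 = 8424 - 38*103 = 8424 - 3914 = 4510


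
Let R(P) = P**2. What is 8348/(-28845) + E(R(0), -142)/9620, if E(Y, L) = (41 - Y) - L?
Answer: -3001165/11099556 ≈ -0.27039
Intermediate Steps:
E(Y, L) = 41 - L - Y
8348/(-28845) + E(R(0), -142)/9620 = 8348/(-28845) + (41 - 1*(-142) - 1*0**2)/9620 = 8348*(-1/28845) + (41 + 142 - 1*0)*(1/9620) = -8348/28845 + (41 + 142 + 0)*(1/9620) = -8348/28845 + 183*(1/9620) = -8348/28845 + 183/9620 = -3001165/11099556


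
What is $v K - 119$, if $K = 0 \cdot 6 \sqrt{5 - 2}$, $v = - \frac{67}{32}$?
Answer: $-119$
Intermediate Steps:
$v = - \frac{67}{32}$ ($v = \left(-67\right) \frac{1}{32} = - \frac{67}{32} \approx -2.0938$)
$K = 0$ ($K = 0 \sqrt{3} = 0$)
$v K - 119 = \left(- \frac{67}{32}\right) 0 - 119 = 0 - 119 = -119$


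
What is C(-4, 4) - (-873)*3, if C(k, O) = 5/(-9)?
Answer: 23566/9 ≈ 2618.4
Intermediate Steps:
C(k, O) = -5/9 (C(k, O) = 5*(-⅑) = -5/9)
C(-4, 4) - (-873)*3 = -5/9 - (-873)*3 = -5/9 - 97*(-27) = -5/9 + 2619 = 23566/9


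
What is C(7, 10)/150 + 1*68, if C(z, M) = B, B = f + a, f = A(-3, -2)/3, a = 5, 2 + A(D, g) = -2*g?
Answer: 30617/450 ≈ 68.038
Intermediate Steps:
A(D, g) = -2 - 2*g
f = 2/3 (f = (-2 - 2*(-2))/3 = (-2 + 4)*(1/3) = 2*(1/3) = 2/3 ≈ 0.66667)
B = 17/3 (B = 2/3 + 5 = 17/3 ≈ 5.6667)
C(z, M) = 17/3
C(7, 10)/150 + 1*68 = (17/3)/150 + 1*68 = (17/3)*(1/150) + 68 = 17/450 + 68 = 30617/450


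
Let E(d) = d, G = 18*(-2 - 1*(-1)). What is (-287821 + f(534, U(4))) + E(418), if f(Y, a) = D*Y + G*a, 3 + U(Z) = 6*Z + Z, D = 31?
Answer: -271299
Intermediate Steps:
G = -18 (G = 18*(-2 + 1) = 18*(-1) = -18)
U(Z) = -3 + 7*Z (U(Z) = -3 + (6*Z + Z) = -3 + 7*Z)
f(Y, a) = -18*a + 31*Y (f(Y, a) = 31*Y - 18*a = -18*a + 31*Y)
(-287821 + f(534, U(4))) + E(418) = (-287821 + (-18*(-3 + 7*4) + 31*534)) + 418 = (-287821 + (-18*(-3 + 28) + 16554)) + 418 = (-287821 + (-18*25 + 16554)) + 418 = (-287821 + (-450 + 16554)) + 418 = (-287821 + 16104) + 418 = -271717 + 418 = -271299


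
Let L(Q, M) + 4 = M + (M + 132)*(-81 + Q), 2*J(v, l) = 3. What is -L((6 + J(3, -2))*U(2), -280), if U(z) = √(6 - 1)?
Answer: -11704 + 1110*√5 ≈ -9222.0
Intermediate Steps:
U(z) = √5
J(v, l) = 3/2 (J(v, l) = (½)*3 = 3/2)
L(Q, M) = -4 + M + (-81 + Q)*(132 + M) (L(Q, M) = -4 + (M + (M + 132)*(-81 + Q)) = -4 + (M + (132 + M)*(-81 + Q)) = -4 + (M + (-81 + Q)*(132 + M)) = -4 + M + (-81 + Q)*(132 + M))
-L((6 + J(3, -2))*U(2), -280) = -(-10696 - 80*(-280) + 132*((6 + 3/2)*√5) - 280*(6 + 3/2)*√5) = -(-10696 + 22400 + 132*(15*√5/2) - 2100*√5) = -(-10696 + 22400 + 990*√5 - 2100*√5) = -(11704 - 1110*√5) = -11704 + 1110*√5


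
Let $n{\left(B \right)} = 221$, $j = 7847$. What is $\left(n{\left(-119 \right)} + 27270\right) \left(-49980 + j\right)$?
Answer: $-1158278303$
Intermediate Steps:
$\left(n{\left(-119 \right)} + 27270\right) \left(-49980 + j\right) = \left(221 + 27270\right) \left(-49980 + 7847\right) = 27491 \left(-42133\right) = -1158278303$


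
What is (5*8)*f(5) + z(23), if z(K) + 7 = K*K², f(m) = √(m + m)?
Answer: 12160 + 40*√10 ≈ 12286.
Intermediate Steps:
f(m) = √2*√m (f(m) = √(2*m) = √2*√m)
z(K) = -7 + K³ (z(K) = -7 + K*K² = -7 + K³)
(5*8)*f(5) + z(23) = (5*8)*(√2*√5) + (-7 + 23³) = 40*√10 + (-7 + 12167) = 40*√10 + 12160 = 12160 + 40*√10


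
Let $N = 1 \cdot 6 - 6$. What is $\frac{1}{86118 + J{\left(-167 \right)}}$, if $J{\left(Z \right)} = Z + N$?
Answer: $\frac{1}{85951} \approx 1.1635 \cdot 10^{-5}$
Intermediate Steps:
$N = 0$ ($N = 6 - 6 = 0$)
$J{\left(Z \right)} = Z$ ($J{\left(Z \right)} = Z + 0 = Z$)
$\frac{1}{86118 + J{\left(-167 \right)}} = \frac{1}{86118 - 167} = \frac{1}{85951}$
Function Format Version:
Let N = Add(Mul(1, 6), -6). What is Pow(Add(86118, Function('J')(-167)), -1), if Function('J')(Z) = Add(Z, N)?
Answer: Rational(1, 85951) ≈ 1.1635e-5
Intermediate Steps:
N = 0 (N = Add(6, -6) = 0)
Function('J')(Z) = Z (Function('J')(Z) = Add(Z, 0) = Z)
Pow(Add(86118, Function('J')(-167)), -1) = Pow(Add(86118, -167), -1) = Pow(85951, -1) = Rational(1, 85951)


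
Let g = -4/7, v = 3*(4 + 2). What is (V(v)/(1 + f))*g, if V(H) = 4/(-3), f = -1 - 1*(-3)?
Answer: 16/63 ≈ 0.25397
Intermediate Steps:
v = 18 (v = 3*6 = 18)
f = 2 (f = -1 + 3 = 2)
V(H) = -4/3 (V(H) = 4*(-⅓) = -4/3)
g = -4/7 (g = -4*⅐ = -4/7 ≈ -0.57143)
(V(v)/(1 + f))*g = (-4/3/(1 + 2))*(-4/7) = (-4/3/3)*(-4/7) = ((⅓)*(-4/3))*(-4/7) = -4/9*(-4/7) = 16/63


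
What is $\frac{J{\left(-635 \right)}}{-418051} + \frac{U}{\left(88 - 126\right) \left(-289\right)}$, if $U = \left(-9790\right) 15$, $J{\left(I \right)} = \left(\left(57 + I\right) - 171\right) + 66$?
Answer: $- \frac{30691644322}{2295518041} \approx -13.37$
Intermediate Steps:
$J{\left(I \right)} = -48 + I$ ($J{\left(I \right)} = \left(-114 + I\right) + 66 = -48 + I$)
$U = -146850$
$\frac{J{\left(-635 \right)}}{-418051} + \frac{U}{\left(88 - 126\right) \left(-289\right)} = \frac{-48 - 635}{-418051} - \frac{146850}{\left(88 - 126\right) \left(-289\right)} = \left(-683\right) \left(- \frac{1}{418051}\right) - \frac{146850}{\left(-38\right) \left(-289\right)} = \frac{683}{418051} - \frac{146850}{10982} = \frac{683}{418051} - \frac{73425}{5491} = - \frac{30691644322}{2295518041}$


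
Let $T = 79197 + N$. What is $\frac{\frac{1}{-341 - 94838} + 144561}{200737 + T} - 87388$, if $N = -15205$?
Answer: $- \frac{2201870347444090}{25196641491} \approx -87388.0$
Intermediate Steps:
$T = 63992$ ($T = 79197 - 15205 = 63992$)
$\frac{\frac{1}{-341 - 94838} + 144561}{200737 + T} - 87388 = \frac{\frac{1}{-341 - 94838} + 144561}{200737 + 63992} - 87388 = \frac{\frac{1}{-95179} + 144561}{264729} - 87388 = \left(- \frac{1}{95179} + 144561\right) \frac{1}{264729} - 87388 = \frac{13759171418}{95179} \cdot \frac{1}{264729} - 87388 = \frac{13759171418}{25196641491} - 87388 = - \frac{2201870347444090}{25196641491}$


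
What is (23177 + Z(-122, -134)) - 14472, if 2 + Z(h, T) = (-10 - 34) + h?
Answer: 8537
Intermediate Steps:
Z(h, T) = -46 + h (Z(h, T) = -2 + ((-10 - 34) + h) = -2 + (-44 + h) = -46 + h)
(23177 + Z(-122, -134)) - 14472 = (23177 + (-46 - 122)) - 14472 = (23177 - 168) - 14472 = 23009 - 14472 = 8537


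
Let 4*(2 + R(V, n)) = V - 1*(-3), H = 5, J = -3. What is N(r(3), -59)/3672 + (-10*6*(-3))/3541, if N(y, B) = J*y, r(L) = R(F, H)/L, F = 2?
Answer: 884821/17336736 ≈ 0.051037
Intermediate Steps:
R(V, n) = -5/4 + V/4 (R(V, n) = -2 + (V - 1*(-3))/4 = -2 + (V + 3)/4 = -2 + (3 + V)/4 = -2 + (3/4 + V/4) = -5/4 + V/4)
r(L) = -3/(4*L) (r(L) = (-5/4 + (1/4)*2)/L = (-5/4 + 1/2)/L = -3/(4*L))
N(y, B) = -3*y
N(r(3), -59)/3672 + (-10*6*(-3))/3541 = -(-9)/(4*3)/3672 + (-10*6*(-3))/3541 = -(-9)/(4*3)*(1/3672) - 60*(-3)*(1/3541) = -3*(-1/4)*(1/3672) + 180*(1/3541) = (3/4)*(1/3672) + 180/3541 = 1/4896 + 180/3541 = 884821/17336736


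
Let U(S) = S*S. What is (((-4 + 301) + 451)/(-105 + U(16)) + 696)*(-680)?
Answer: -71973920/151 ≈ -4.7665e+5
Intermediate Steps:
U(S) = S**2
(((-4 + 301) + 451)/(-105 + U(16)) + 696)*(-680) = (((-4 + 301) + 451)/(-105 + 16**2) + 696)*(-680) = ((297 + 451)/(-105 + 256) + 696)*(-680) = (748/151 + 696)*(-680) = (105844/151)*(-680) = -71973920/151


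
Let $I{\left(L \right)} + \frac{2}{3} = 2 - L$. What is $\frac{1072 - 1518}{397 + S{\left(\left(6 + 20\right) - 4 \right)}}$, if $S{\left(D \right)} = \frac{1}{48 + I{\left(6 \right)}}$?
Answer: $- \frac{57980}{51613} \approx -1.1234$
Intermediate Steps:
$I{\left(L \right)} = \frac{4}{3} - L$ ($I{\left(L \right)} = - \frac{2}{3} - \left(-2 + L\right) = \frac{4}{3} - L$)
$S{\left(D \right)} = \frac{3}{130}$ ($S{\left(D \right)} = \frac{1}{48 + \left(\frac{4}{3} - 6\right)} = \frac{1}{48 - \frac{14}{3}} = \frac{1}{\frac{130}{3}} = \frac{3}{130}$)
$\frac{1072 - 1518}{397 + S{\left(\left(6 + 20\right) - 4 \right)}} = \frac{1072 - 1518}{397 + \frac{3}{130}} = - \frac{446}{\frac{51613}{130}} = \left(-446\right) \frac{130}{51613} = - \frac{57980}{51613}$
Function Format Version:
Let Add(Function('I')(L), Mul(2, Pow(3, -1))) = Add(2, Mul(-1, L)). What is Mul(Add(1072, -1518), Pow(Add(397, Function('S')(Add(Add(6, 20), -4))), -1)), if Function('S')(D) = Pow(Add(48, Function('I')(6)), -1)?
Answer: Rational(-57980, 51613) ≈ -1.1234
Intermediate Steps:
Function('I')(L) = Add(Rational(4, 3), Mul(-1, L)) (Function('I')(L) = Add(Rational(-2, 3), Add(2, Mul(-1, L))) = Add(Rational(4, 3), Mul(-1, L)))
Function('S')(D) = Rational(3, 130) (Function('S')(D) = Pow(Add(48, Add(Rational(4, 3), Mul(-1, 6))), -1) = Pow(Add(48, Add(Rational(4, 3), -6)), -1) = Pow(Add(48, Rational(-14, 3)), -1) = Pow(Rational(130, 3), -1) = Rational(3, 130))
Mul(Add(1072, -1518), Pow(Add(397, Function('S')(Add(Add(6, 20), -4))), -1)) = Mul(Add(1072, -1518), Pow(Add(397, Rational(3, 130)), -1)) = Mul(-446, Pow(Rational(51613, 130), -1)) = Mul(-446, Rational(130, 51613)) = Rational(-57980, 51613)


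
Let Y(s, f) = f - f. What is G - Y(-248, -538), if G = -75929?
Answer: -75929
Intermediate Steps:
Y(s, f) = 0
G - Y(-248, -538) = -75929 - 1*0 = -75929 + 0 = -75929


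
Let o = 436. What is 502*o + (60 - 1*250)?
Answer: 218682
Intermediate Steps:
502*o + (60 - 1*250) = 502*436 + (60 - 1*250) = 218872 + (60 - 250) = 218872 - 190 = 218682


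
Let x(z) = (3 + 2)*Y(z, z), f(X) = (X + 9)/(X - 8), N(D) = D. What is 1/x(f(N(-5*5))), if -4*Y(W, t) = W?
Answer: -33/20 ≈ -1.6500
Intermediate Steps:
Y(W, t) = -W/4
f(X) = (9 + X)/(-8 + X)
x(z) = -5*z/4 (x(z) = (3 + 2)*(-z/4) = 5*(-z/4) = -5*z/4)
1/x(f(N(-5*5))) = 1/(-5*(9 - 5*5)/(4*(-8 - 5*5))) = 1/(-5*(9 - 25)/(4*(-8 - 25))) = 1/(-5*(-16)/(4*(-33))) = 1/(-(-5)*(-16)/132) = 1/(-5/4*16/33) = 1/(-20/33) = -33/20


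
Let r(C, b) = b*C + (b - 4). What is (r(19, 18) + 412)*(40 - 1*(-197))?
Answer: 182016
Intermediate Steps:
r(C, b) = -4 + b + C*b (r(C, b) = C*b + (-4 + b) = -4 + b + C*b)
(r(19, 18) + 412)*(40 - 1*(-197)) = ((-4 + 18 + 19*18) + 412)*(40 - 1*(-197)) = ((-4 + 18 + 342) + 412)*(40 + 197) = (356 + 412)*237 = 768*237 = 182016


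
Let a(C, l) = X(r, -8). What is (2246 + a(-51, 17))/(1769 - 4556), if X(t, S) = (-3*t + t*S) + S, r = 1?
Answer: -2227/2787 ≈ -0.79907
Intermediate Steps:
X(t, S) = S - 3*t + S*t (X(t, S) = (-3*t + S*t) + S = S - 3*t + S*t)
a(C, l) = -19 (a(C, l) = -8 - 3*1 - 8*1 = -8 - 3 - 8 = -19)
(2246 + a(-51, 17))/(1769 - 4556) = (2246 - 19)/(1769 - 4556) = 2227/(-2787) = 2227*(-1/2787) = -2227/2787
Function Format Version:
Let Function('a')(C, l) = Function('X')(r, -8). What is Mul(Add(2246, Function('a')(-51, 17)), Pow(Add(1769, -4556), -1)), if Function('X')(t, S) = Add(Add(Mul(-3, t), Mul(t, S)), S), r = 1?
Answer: Rational(-2227, 2787) ≈ -0.79907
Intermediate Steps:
Function('X')(t, S) = Add(S, Mul(-3, t), Mul(S, t)) (Function('X')(t, S) = Add(Add(Mul(-3, t), Mul(S, t)), S) = Add(S, Mul(-3, t), Mul(S, t)))
Function('a')(C, l) = -19 (Function('a')(C, l) = Add(-8, Mul(-3, 1), Mul(-8, 1)) = Add(-8, -3, -8) = -19)
Mul(Add(2246, Function('a')(-51, 17)), Pow(Add(1769, -4556), -1)) = Mul(Add(2246, -19), Pow(Add(1769, -4556), -1)) = Mul(2227, Pow(-2787, -1)) = Mul(2227, Rational(-1, 2787)) = Rational(-2227, 2787)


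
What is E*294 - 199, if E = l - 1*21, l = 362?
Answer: 100055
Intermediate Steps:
E = 341 (E = 362 - 1*21 = 362 - 21 = 341)
E*294 - 199 = 341*294 - 199 = 100254 - 199 = 100055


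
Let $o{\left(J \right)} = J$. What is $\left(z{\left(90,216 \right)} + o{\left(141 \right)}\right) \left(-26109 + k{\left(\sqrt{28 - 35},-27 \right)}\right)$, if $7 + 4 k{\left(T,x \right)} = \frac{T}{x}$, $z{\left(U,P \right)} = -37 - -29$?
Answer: $- \frac{13890919}{4} - \frac{133 i \sqrt{7}}{108} \approx -3.4727 \cdot 10^{6} - 3.2582 i$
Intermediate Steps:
$z{\left(U,P \right)} = -8$ ($z{\left(U,P \right)} = -37 + 29 = -8$)
$k{\left(T,x \right)} = - \frac{7}{4} + \frac{T}{4 x}$ ($k{\left(T,x \right)} = - \frac{7}{4} + \frac{T \frac{1}{x}}{4} = - \frac{7}{4} + \frac{T}{4 x}$)
$\left(z{\left(90,216 \right)} + o{\left(141 \right)}\right) \left(-26109 + k{\left(\sqrt{28 - 35},-27 \right)}\right) = \left(-8 + 141\right) \left(-26109 + \frac{\sqrt{28 - 35} - -189}{4 \left(-27\right)}\right) = 133 \left(-26109 + \frac{1}{4} \left(- \frac{1}{27}\right) \left(\sqrt{-7} + 189\right)\right) = 133 \left(-26109 + \frac{1}{4} \left(- \frac{1}{27}\right) \left(i \sqrt{7} + 189\right)\right) = 133 \left(-26109 + \frac{1}{4} \left(- \frac{1}{27}\right) \left(189 + i \sqrt{7}\right)\right) = 133 \left(-26109 - \left(\frac{7}{4} + \frac{i \sqrt{7}}{108}\right)\right) = 133 \left(- \frac{104443}{4} - \frac{i \sqrt{7}}{108}\right) = - \frac{13890919}{4} - \frac{133 i \sqrt{7}}{108}$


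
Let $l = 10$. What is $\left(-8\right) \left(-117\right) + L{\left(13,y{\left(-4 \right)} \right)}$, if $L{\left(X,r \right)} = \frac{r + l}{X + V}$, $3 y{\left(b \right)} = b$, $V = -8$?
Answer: $\frac{14066}{15} \approx 937.73$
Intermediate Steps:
$y{\left(b \right)} = \frac{b}{3}$
$L{\left(X,r \right)} = \frac{10 + r}{-8 + X}$ ($L{\left(X,r \right)} = \frac{r + 10}{X - 8} = \frac{10 + r}{-8 + X}$)
$\left(-8\right) \left(-117\right) + L{\left(13,y{\left(-4 \right)} \right)} = \left(-8\right) \left(-117\right) + \frac{10 + \frac{1}{3} \left(-4\right)}{-8 + 13} = 936 + \frac{10 - \frac{4}{3}}{5} = 936 + \frac{1}{5} \cdot \frac{26}{3} = 936 + \frac{26}{15} = \frac{14066}{15}$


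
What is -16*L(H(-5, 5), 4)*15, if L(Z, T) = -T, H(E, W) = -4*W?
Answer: 960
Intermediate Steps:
-16*L(H(-5, 5), 4)*15 = -(-16)*4*15 = -16*(-4)*15 = 64*15 = 960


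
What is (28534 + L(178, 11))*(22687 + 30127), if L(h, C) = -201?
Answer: 1496379062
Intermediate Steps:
(28534 + L(178, 11))*(22687 + 30127) = (28534 - 201)*(22687 + 30127) = 28333*52814 = 1496379062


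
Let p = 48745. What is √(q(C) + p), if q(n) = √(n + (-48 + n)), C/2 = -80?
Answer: √(48745 + 4*I*√23) ≈ 220.78 + 0.0434*I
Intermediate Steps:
C = -160 (C = 2*(-80) = -160)
q(n) = √(-48 + 2*n)
√(q(C) + p) = √(√(-48 + 2*(-160)) + 48745) = √(√(-48 - 320) + 48745) = √(√(-368) + 48745) = √(4*I*√23 + 48745) = √(48745 + 4*I*√23)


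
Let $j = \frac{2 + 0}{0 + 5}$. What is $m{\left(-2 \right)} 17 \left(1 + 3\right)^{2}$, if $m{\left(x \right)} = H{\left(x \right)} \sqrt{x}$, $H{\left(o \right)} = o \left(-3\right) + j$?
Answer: $\frac{8704 i \sqrt{2}}{5} \approx 2461.9 i$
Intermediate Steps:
$j = \frac{2}{5} \approx 0.4$
$H{\left(o \right)} = \frac{2}{5} - 3 o$ ($H{\left(o \right)} = o \left(-3\right) + \frac{2}{5} = - 3 o + \frac{2}{5} = \frac{2}{5} - 3 o$)
$m{\left(x \right)} = \sqrt{x} \left(\frac{2}{5} - 3 x\right)$ ($m{\left(x \right)} = \left(\frac{2}{5} - 3 x\right) \sqrt{x} = \sqrt{x} \left(\frac{2}{5} - 3 x\right)$)
$m{\left(-2 \right)} 17 \left(1 + 3\right)^{2} = \frac{\sqrt{-2} \left(2 - -30\right)}{5} \cdot 17 \left(1 + 3\right)^{2} = \frac{i \sqrt{2} \left(2 + 30\right)}{5} \cdot 17 \cdot 4^{2} = \frac{1}{5} i \sqrt{2} \cdot 32 \cdot 17 \cdot 16 = \frac{32 i \sqrt{2}}{5} \cdot 17 \cdot 16 = \frac{544 i \sqrt{2}}{5} \cdot 16 = \frac{8704 i \sqrt{2}}{5}$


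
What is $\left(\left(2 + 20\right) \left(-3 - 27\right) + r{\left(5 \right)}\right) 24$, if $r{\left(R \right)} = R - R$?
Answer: $-15840$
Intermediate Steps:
$r{\left(R \right)} = 0$
$\left(\left(2 + 20\right) \left(-3 - 27\right) + r{\left(5 \right)}\right) 24 = \left(\left(2 + 20\right) \left(-3 - 27\right) + 0\right) 24 = \left(22 \left(-30\right) + 0\right) 24 = \left(-660 + 0\right) 24 = \left(-660\right) 24 = -15840$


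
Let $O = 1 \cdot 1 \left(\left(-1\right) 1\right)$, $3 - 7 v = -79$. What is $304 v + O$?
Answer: $\frac{24921}{7} \approx 3560.1$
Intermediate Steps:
$v = \frac{82}{7}$ ($v = \frac{3}{7} - - \frac{79}{7} = \frac{3}{7} + \frac{79}{7} = \frac{82}{7} \approx 11.714$)
$O = -1$ ($O = 1 \left(-1\right) = -1$)
$304 v + O = 304 \cdot \frac{82}{7} - 1 = \frac{24928}{7} - 1 = \frac{24921}{7}$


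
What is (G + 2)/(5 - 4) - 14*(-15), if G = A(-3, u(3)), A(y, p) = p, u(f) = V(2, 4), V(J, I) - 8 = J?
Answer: 222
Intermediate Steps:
V(J, I) = 8 + J
u(f) = 10 (u(f) = 8 + 2 = 10)
G = 10
(G + 2)/(5 - 4) - 14*(-15) = (10 + 2)/(5 - 4) - 14*(-15) = 12/1 + 210 = 12*1 + 210 = 12 + 210 = 222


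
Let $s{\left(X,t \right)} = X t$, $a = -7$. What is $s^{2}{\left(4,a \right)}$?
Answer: $784$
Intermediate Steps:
$s^{2}{\left(4,a \right)} = \left(4 \left(-7\right)\right)^{2} = \left(-28\right)^{2} = 784$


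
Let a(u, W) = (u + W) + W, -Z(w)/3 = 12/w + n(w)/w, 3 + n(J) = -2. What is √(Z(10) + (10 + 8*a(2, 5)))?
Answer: √10390/10 ≈ 10.193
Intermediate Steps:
n(J) = -5 (n(J) = -3 - 2 = -5)
Z(w) = -21/w (Z(w) = -3*(12/w - 5/w) = -21/w)
a(u, W) = u + 2*W (a(u, W) = (W + u) + W = u + 2*W)
√(Z(10) + (10 + 8*a(2, 5))) = √(-21/10 + (10 + 8*(2 + 2*5))) = √(-21*⅒ + (10 + 8*(2 + 10))) = √(-21/10 + (10 + 8*12)) = √(-21/10 + (10 + 96)) = √(-21/10 + 106) = √(1039/10) = √10390/10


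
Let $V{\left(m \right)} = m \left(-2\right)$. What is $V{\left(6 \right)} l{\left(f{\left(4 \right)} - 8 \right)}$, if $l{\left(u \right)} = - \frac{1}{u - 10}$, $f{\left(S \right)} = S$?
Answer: $- \frac{6}{7} \approx -0.85714$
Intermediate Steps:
$V{\left(m \right)} = - 2 m$
$l{\left(u \right)} = - \frac{1}{-10 + u}$
$V{\left(6 \right)} l{\left(f{\left(4 \right)} - 8 \right)} = \left(-2\right) 6 \left(- \frac{1}{-10 + \left(4 - 8\right)}\right) = - 12 \left(- \frac{1}{-10 + \left(4 - 8\right)}\right) = - 12 \left(- \frac{1}{-10 - 4}\right) = - 12 \left(- \frac{1}{-14}\right) = - 12 \left(\left(-1\right) \left(- \frac{1}{14}\right)\right) = \left(-12\right) \frac{1}{14} = - \frac{6}{7}$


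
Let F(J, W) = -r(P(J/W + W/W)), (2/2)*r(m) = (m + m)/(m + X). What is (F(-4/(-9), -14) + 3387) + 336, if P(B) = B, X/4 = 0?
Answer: 3721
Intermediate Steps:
X = 0 (X = 4*0 = 0)
r(m) = 2 (r(m) = (m + m)/(m + 0) = (2*m)/m = 2)
F(J, W) = -2 (F(J, W) = -1*2 = -2)
(F(-4/(-9), -14) + 3387) + 336 = (-2 + 3387) + 336 = 3385 + 336 = 3721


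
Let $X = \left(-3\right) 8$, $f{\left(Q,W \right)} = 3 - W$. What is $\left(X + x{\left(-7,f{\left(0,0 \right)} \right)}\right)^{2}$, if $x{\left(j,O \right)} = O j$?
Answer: $2025$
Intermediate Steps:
$X = -24$
$\left(X + x{\left(-7,f{\left(0,0 \right)} \right)}\right)^{2} = \left(-24 + \left(3 - 0\right) \left(-7\right)\right)^{2} = \left(-24 + \left(3 + 0\right) \left(-7\right)\right)^{2} = \left(-24 + 3 \left(-7\right)\right)^{2} = \left(-24 - 21\right)^{2} = \left(-45\right)^{2} = 2025$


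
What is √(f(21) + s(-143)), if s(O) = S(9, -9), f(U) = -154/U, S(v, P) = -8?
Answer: I*√138/3 ≈ 3.9158*I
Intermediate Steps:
s(O) = -8
√(f(21) + s(-143)) = √(-154/21 - 8) = √(-154*1/21 - 8) = √(-22/3 - 8) = √(-46/3) = I*√138/3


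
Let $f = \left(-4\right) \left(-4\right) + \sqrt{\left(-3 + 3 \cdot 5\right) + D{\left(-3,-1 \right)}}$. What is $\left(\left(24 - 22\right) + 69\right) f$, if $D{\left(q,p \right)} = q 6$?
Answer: $1136 + 71 i \sqrt{6} \approx 1136.0 + 173.91 i$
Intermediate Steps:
$D{\left(q,p \right)} = 6 q$
$f = 16 + i \sqrt{6}$ ($f = \left(-4\right) \left(-4\right) + \sqrt{\left(-3 + 3 \cdot 5\right) + 6 \left(-3\right)} = 16 + \sqrt{\left(-3 + 15\right) - 18} = 16 + \sqrt{12 - 18} = 16 + \sqrt{-6} = 16 + i \sqrt{6} \approx 16.0 + 2.4495 i$)
$\left(\left(24 - 22\right) + 69\right) f = \left(\left(24 - 22\right) + 69\right) \left(16 + i \sqrt{6}\right) = \left(2 + 69\right) \left(16 + i \sqrt{6}\right) = 71 \left(16 + i \sqrt{6}\right) = 1136 + 71 i \sqrt{6}$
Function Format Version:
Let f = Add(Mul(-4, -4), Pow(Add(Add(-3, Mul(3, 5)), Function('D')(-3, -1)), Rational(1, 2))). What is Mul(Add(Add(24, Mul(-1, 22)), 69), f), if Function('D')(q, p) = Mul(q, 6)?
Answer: Add(1136, Mul(71, I, Pow(6, Rational(1, 2)))) ≈ Add(1136.0, Mul(173.91, I))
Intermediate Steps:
Function('D')(q, p) = Mul(6, q)
f = Add(16, Mul(I, Pow(6, Rational(1, 2)))) (f = Add(Mul(-4, -4), Pow(Add(Add(-3, Mul(3, 5)), Mul(6, -3)), Rational(1, 2))) = Add(16, Pow(Add(Add(-3, 15), -18), Rational(1, 2))) = Add(16, Pow(Add(12, -18), Rational(1, 2))) = Add(16, Pow(-6, Rational(1, 2))) = Add(16, Mul(I, Pow(6, Rational(1, 2)))) ≈ Add(16.000, Mul(2.4495, I)))
Mul(Add(Add(24, Mul(-1, 22)), 69), f) = Mul(Add(Add(24, Mul(-1, 22)), 69), Add(16, Mul(I, Pow(6, Rational(1, 2))))) = Mul(Add(Add(24, -22), 69), Add(16, Mul(I, Pow(6, Rational(1, 2))))) = Mul(Add(2, 69), Add(16, Mul(I, Pow(6, Rational(1, 2))))) = Mul(71, Add(16, Mul(I, Pow(6, Rational(1, 2))))) = Add(1136, Mul(71, I, Pow(6, Rational(1, 2))))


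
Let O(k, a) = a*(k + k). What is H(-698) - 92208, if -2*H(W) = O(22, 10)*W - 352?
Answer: 61528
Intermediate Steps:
O(k, a) = 2*a*k (O(k, a) = a*(2*k) = 2*a*k)
H(W) = 176 - 220*W (H(W) = -((2*10*22)*W - 352)/2 = -(440*W - 352)/2 = -(-352 + 440*W)/2 = 176 - 220*W)
H(-698) - 92208 = (176 - 220*(-698)) - 92208 = (176 + 153560) - 92208 = 153736 - 92208 = 61528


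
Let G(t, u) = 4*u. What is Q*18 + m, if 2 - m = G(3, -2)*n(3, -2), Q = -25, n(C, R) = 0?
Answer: -448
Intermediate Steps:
m = 2 (m = 2 - 4*(-2)*0 = 2 - (-8)*0 = 2 - 1*0 = 2 + 0 = 2)
Q*18 + m = -25*18 + 2 = -450 + 2 = -448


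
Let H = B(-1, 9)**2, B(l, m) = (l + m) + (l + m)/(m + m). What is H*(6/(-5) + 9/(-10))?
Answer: -20216/135 ≈ -149.75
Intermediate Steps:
B(l, m) = l + m + (l + m)/(2*m) (B(l, m) = (l + m) + (l + m)/((2*m)) = (l + m) + (l + m)*(1/(2*m)) = (l + m) + (l + m)/(2*m) = l + m + (l + m)/(2*m))
H = 5776/81 (H = (1/2 - 1 + 9 + (1/2)*(-1)/9)**2 = (1/2 - 1 + 9 + (1/2)*(-1)*(1/9))**2 = (1/2 - 1 + 9 - 1/18)**2 = (76/9)**2 = 5776/81 ≈ 71.309)
H*(6/(-5) + 9/(-10)) = 5776*(6/(-5) + 9/(-10))/81 = 5776*(6*(-1/5) + 9*(-1/10))/81 = 5776*(-6/5 - 9/10)/81 = (5776/81)*(-21/10) = -20216/135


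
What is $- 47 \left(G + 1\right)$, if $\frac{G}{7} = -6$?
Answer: $1927$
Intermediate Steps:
$G = -42$ ($G = 7 \left(-6\right) = -42$)
$- 47 \left(G + 1\right) = - 47 \left(-42 + 1\right) = \left(-47\right) \left(-41\right) = 1927$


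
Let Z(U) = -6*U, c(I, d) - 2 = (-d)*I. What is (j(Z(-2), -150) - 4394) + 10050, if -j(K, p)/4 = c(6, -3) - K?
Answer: 5624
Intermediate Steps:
c(I, d) = 2 - I*d (c(I, d) = 2 + (-d)*I = 2 - I*d)
j(K, p) = -80 + 4*K (j(K, p) = -4*((2 - 1*6*(-3)) - K) = -4*((2 + 18) - K) = -4*(20 - K) = -80 + 4*K)
(j(Z(-2), -150) - 4394) + 10050 = ((-80 + 4*(-6*(-2))) - 4394) + 10050 = ((-80 + 4*12) - 4394) + 10050 = ((-80 + 48) - 4394) + 10050 = (-32 - 4394) + 10050 = -4426 + 10050 = 5624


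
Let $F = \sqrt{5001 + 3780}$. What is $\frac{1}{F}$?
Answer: $\frac{\sqrt{8781}}{8781} \approx 0.010672$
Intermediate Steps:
$F = \sqrt{8781} \approx 93.707$
$\frac{1}{F} = \frac{1}{\sqrt{8781}} = \frac{\sqrt{8781}}{8781}$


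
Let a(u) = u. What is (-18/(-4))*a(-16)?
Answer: -72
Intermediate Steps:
(-18/(-4))*a(-16) = -18/(-4)*(-16) = -18*(-¼)*(-16) = (9/2)*(-16) = -72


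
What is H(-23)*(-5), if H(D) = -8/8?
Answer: 5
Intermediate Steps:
H(D) = -1 (H(D) = -8*1/8 = -1)
H(-23)*(-5) = -1*(-5) = 5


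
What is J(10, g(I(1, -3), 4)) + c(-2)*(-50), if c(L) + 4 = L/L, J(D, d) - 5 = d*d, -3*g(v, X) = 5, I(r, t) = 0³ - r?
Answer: 1420/9 ≈ 157.78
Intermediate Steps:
I(r, t) = -r (I(r, t) = 0 - r = -r)
g(v, X) = -5/3 (g(v, X) = -⅓*5 = -5/3)
J(D, d) = 5 + d² (J(D, d) = 5 + d*d = 5 + d²)
c(L) = -3 (c(L) = -4 + L/L = -4 + 1 = -3)
J(10, g(I(1, -3), 4)) + c(-2)*(-50) = (5 + (-5/3)²) - 3*(-50) = (5 + 25/9) + 150 = 70/9 + 150 = 1420/9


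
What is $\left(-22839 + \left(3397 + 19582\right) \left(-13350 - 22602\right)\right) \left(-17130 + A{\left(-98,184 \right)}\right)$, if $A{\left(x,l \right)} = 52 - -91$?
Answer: $14034045268989$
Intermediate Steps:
$A{\left(x,l \right)} = 143$ ($A{\left(x,l \right)} = 52 + 91 = 143$)
$\left(-22839 + \left(3397 + 19582\right) \left(-13350 - 22602\right)\right) \left(-17130 + A{\left(-98,184 \right)}\right) = \left(-22839 + \left(3397 + 19582\right) \left(-13350 - 22602\right)\right) \left(-17130 + 143\right) = \left(-22839 + 22979 \left(-35952\right)\right) \left(-16987\right) = \left(-22839 - 826141008\right) \left(-16987\right) = \left(-826163847\right) \left(-16987\right) = 14034045268989$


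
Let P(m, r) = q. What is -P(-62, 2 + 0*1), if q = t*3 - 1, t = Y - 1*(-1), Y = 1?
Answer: -5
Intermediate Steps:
t = 2 (t = 1 - 1*(-1) = 1 + 1 = 2)
q = 5 (q = 2*3 - 1 = 6 - 1 = 5)
P(m, r) = 5
-P(-62, 2 + 0*1) = -1*5 = -5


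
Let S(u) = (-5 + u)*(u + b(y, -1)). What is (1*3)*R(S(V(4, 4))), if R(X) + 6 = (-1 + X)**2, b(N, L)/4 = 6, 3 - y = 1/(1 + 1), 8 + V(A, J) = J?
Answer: 98265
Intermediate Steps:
V(A, J) = -8 + J
y = 5/2 (y = 3 - 1/(1 + 1) = 3 - 1/2 = 5/2 ≈ 2.5000)
b(N, L) = 24 (b(N, L) = 4*6 = 24)
S(u) = (-5 + u)*(24 + u) (S(u) = (-5 + u)*(u + 24) = (-5 + u)*(24 + u))
R(X) = -6 + (-1 + X)**2
(1*3)*R(S(V(4, 4))) = (1*3)*(-6 + (-1 + (-120 + (-8 + 4)**2 + 19*(-8 + 4)))**2) = 3*(-6 + (-1 + (-120 + (-4)**2 + 19*(-4)))**2) = 3*(-6 + (-1 + (-120 + 16 - 76))**2) = 3*(-6 + (-1 - 180)**2) = 3*(-6 + (-181)**2) = 3*(-6 + 32761) = 3*32755 = 98265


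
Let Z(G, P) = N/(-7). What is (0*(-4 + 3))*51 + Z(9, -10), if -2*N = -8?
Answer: -4/7 ≈ -0.57143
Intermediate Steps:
N = 4 (N = -½*(-8) = 4)
Z(G, P) = -4/7 (Z(G, P) = 4/(-7) = 4*(-⅐) = -4/7)
(0*(-4 + 3))*51 + Z(9, -10) = (0*(-4 + 3))*51 - 4/7 = (0*(-1))*51 - 4/7 = 0*51 - 4/7 = 0 - 4/7 = -4/7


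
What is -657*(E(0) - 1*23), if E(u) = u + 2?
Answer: 13797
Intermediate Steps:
E(u) = 2 + u
-657*(E(0) - 1*23) = -657*((2 + 0) - 1*23) = -657*(2 - 23) = -657*(-21) = 13797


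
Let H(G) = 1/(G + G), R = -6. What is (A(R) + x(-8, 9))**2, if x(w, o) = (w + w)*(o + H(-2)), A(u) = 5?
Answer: 18225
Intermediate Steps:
H(G) = 1/(2*G)
x(w, o) = 2*w*(-1/4 + o) (x(w, o) = (w + w)*(o + (1/2)/(-2)) = (2*w)*(o + (1/2)*(-1/2)) = (2*w)*(o - 1/4) = (2*w)*(-1/4 + o) = 2*w*(-1/4 + o))
(A(R) + x(-8, 9))**2 = (5 + (1/2)*(-8)*(-1 + 4*9))**2 = (5 + (1/2)*(-8)*(-1 + 36))**2 = (5 + (1/2)*(-8)*35)**2 = (5 - 140)**2 = (-135)**2 = 18225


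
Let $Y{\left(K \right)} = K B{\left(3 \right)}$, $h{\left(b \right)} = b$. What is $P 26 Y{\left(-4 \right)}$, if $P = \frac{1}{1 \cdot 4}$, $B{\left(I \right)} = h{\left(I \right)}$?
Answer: $-78$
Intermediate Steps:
$B{\left(I \right)} = I$
$Y{\left(K \right)} = 3 K$ ($Y{\left(K \right)} = K 3 = 3 K$)
$P = \frac{1}{4} \approx 0.25$
$P 26 Y{\left(-4 \right)} = \frac{1}{4} \cdot 26 \cdot 3 \left(-4\right) = \frac{13}{2} \left(-12\right) = -78$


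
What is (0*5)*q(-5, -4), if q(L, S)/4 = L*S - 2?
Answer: 0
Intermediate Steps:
q(L, S) = -8 + 4*L*S (q(L, S) = 4*(L*S - 2) = 4*(-2 + L*S) = -8 + 4*L*S)
(0*5)*q(-5, -4) = (0*5)*(-8 + 4*(-5)*(-4)) = 0*(-8 + 80) = 0*72 = 0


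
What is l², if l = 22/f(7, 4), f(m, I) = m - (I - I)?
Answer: 484/49 ≈ 9.8775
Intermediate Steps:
f(m, I) = m (f(m, I) = m - 1*0 = m + 0 = m)
l = 22/7 ≈ 3.1429
l² = (22/7)² = 484/49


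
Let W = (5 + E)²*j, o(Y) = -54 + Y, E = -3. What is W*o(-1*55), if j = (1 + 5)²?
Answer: -15696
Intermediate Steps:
j = 36 (j = 6² = 36)
W = 144 (W = (5 - 3)²*36 = 2²*36 = 4*36 = 144)
W*o(-1*55) = 144*(-54 - 1*55) = 144*(-54 - 55) = 144*(-109) = -15696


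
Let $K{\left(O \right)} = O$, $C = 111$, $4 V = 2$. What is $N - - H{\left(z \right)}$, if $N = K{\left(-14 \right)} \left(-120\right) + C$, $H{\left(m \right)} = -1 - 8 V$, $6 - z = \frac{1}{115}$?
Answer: $1786$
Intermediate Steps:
$V = \frac{1}{2}$ ($V = \frac{1}{4} \cdot 2 = \frac{1}{2} \approx 0.5$)
$z = \frac{689}{115}$ ($z = 6 - \frac{1}{115} = \frac{689}{115} \approx 5.9913$)
$H{\left(m \right)} = -5$ ($H{\left(m \right)} = -1 - 4 = -5$)
$N = 1791$ ($N = \left(-14\right) \left(-120\right) + 111 = 1680 + 111 = 1791$)
$N - - H{\left(z \right)} = 1791 - \left(-1\right) \left(-5\right) = 1791 - 5 = 1786$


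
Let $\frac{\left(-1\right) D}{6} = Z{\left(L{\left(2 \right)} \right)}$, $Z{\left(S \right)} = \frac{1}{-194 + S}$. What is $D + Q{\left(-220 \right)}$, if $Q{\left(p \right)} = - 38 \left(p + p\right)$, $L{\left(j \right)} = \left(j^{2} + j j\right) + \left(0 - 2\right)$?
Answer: $\frac{1571683}{94} \approx 16720.0$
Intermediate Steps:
$L{\left(j \right)} = -2 + 2 j^{2}$ ($L{\left(j \right)} = \left(j^{2} + j^{2}\right) + \left(0 - 2\right) = 2 j^{2} - 2 = -2 + 2 j^{2}$)
$D = \frac{3}{94}$ ($D = - \frac{6}{-194 - \left(2 - 2 \cdot 2^{2}\right)} = - \frac{6}{-194 + \left(-2 + 2 \cdot 4\right)} = - \frac{6}{-194 + \left(-2 + 8\right)} = - \frac{6}{-194 + 6} = - \frac{6}{-188} = \left(-6\right) \left(- \frac{1}{188}\right) = \frac{3}{94} \approx 0.031915$)
$Q{\left(p \right)} = - 76 p$ ($Q{\left(p \right)} = - 38 \cdot 2 p = - 76 p$)
$D + Q{\left(-220 \right)} = \frac{3}{94} - -16720 = \frac{3}{94} + 16720 = \frac{1571683}{94}$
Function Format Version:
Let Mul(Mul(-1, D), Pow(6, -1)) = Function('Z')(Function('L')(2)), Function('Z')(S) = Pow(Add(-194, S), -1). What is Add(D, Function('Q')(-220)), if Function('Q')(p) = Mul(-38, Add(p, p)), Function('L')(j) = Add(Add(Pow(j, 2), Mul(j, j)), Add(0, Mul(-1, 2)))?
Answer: Rational(1571683, 94) ≈ 16720.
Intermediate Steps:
Function('L')(j) = Add(-2, Mul(2, Pow(j, 2))) (Function('L')(j) = Add(Add(Pow(j, 2), Pow(j, 2)), Add(0, -2)) = Add(Mul(2, Pow(j, 2)), -2) = Add(-2, Mul(2, Pow(j, 2))))
D = Rational(3, 94) (D = Mul(-6, Pow(Add(-194, Add(-2, Mul(2, Pow(2, 2)))), -1)) = Mul(-6, Pow(Add(-194, Add(-2, Mul(2, 4))), -1)) = Mul(-6, Pow(Add(-194, Add(-2, 8)), -1)) = Mul(-6, Pow(Add(-194, 6), -1)) = Mul(-6, Pow(-188, -1)) = Mul(-6, Rational(-1, 188)) = Rational(3, 94) ≈ 0.031915)
Function('Q')(p) = Mul(-76, p) (Function('Q')(p) = Mul(-38, Mul(2, p)) = Mul(-76, p))
Add(D, Function('Q')(-220)) = Add(Rational(3, 94), Mul(-76, -220)) = Add(Rational(3, 94), 16720) = Rational(1571683, 94)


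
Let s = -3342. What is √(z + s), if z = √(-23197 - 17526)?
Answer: √(-3342 + I*√40723) ≈ 1.7446 + 57.836*I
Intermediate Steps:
z = I*√40723 (z = √(-40723) = I*√40723 ≈ 201.8*I)
√(z + s) = √(I*√40723 - 3342) = √(-3342 + I*√40723)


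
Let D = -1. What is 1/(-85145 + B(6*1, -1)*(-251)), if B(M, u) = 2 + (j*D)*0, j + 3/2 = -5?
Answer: -1/85647 ≈ -1.1676e-5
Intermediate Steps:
j = -13/2 (j = -3/2 - 5 = -13/2 ≈ -6.5000)
B(M, u) = 2 (B(M, u) = 2 - 13/2*(-1)*0 = 2 + (13/2)*0 = 2 + 0 = 2)
1/(-85145 + B(6*1, -1)*(-251)) = 1/(-85145 + 2*(-251)) = 1/(-85145 - 502) = 1/(-85647) = -1/85647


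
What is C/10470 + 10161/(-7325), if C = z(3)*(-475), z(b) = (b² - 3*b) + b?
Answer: -7788253/5112850 ≈ -1.5233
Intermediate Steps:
z(b) = b² - 2*b
C = -1425 (C = (3*(-2 + 3))*(-475) = (3*1)*(-475) = 3*(-475) = -1425)
C/10470 + 10161/(-7325) = -1425/10470 + 10161/(-7325) = -1425*1/10470 + 10161*(-1/7325) = -95/698 - 10161/7325 = -7788253/5112850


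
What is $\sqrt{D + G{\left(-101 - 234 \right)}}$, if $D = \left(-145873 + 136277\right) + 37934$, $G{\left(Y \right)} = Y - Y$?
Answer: $\sqrt{28338} \approx 168.34$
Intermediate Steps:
$G{\left(Y \right)} = 0$
$D = 28338$ ($D = -9596 + 37934 = 28338$)
$\sqrt{D + G{\left(-101 - 234 \right)}} = \sqrt{28338 + 0} = \sqrt{28338}$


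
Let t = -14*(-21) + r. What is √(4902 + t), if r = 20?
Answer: 4*√326 ≈ 72.222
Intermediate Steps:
t = 314 (t = -14*(-21) + 20 = 294 + 20 = 314)
√(4902 + t) = √(4902 + 314) = √5216 = 4*√326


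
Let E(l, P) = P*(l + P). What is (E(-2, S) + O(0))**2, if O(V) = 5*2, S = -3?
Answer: 625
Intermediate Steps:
E(l, P) = P*(P + l)
O(V) = 10
(E(-2, S) + O(0))**2 = (-3*(-3 - 2) + 10)**2 = (-3*(-5) + 10)**2 = (15 + 10)**2 = 25**2 = 625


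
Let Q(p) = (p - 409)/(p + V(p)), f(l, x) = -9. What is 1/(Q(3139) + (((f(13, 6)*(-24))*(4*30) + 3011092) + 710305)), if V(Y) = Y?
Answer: 3139/11762829428 ≈ 2.6686e-7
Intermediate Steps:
Q(p) = (-409 + p)/(2*p) (Q(p) = (p - 409)/(p + p) = (-409 + p)/((2*p)) = (-409 + p)*(1/(2*p)) = (-409 + p)/(2*p))
1/(Q(3139) + (((f(13, 6)*(-24))*(4*30) + 3011092) + 710305)) = 1/((½)*(-409 + 3139)/3139 + (((-9*(-24))*(4*30) + 3011092) + 710305)) = 1/((½)*(1/3139)*2730 + ((216*120 + 3011092) + 710305)) = 1/(1365/3139 + ((25920 + 3011092) + 710305)) = 1/(1365/3139 + (3037012 + 710305)) = 1/(1365/3139 + 3747317) = 1/(11762829428/3139) = 3139/11762829428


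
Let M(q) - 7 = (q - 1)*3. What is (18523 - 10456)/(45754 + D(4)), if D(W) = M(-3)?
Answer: 8067/45749 ≈ 0.17633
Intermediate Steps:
M(q) = 4 + 3*q (M(q) = 7 + (q - 1)*3 = 7 + (-1 + q)*3 = 7 + (-3 + 3*q) = 4 + 3*q)
D(W) = -5 (D(W) = 4 + 3*(-3) = 4 - 9 = -5)
(18523 - 10456)/(45754 + D(4)) = (18523 - 10456)/(45754 - 5) = 8067/45749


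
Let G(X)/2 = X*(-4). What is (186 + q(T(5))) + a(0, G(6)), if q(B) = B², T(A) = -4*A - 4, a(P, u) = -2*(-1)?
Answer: 764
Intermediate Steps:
G(X) = -8*X (G(X) = 2*(X*(-4)) = 2*(-4*X) = -8*X)
a(P, u) = 2
T(A) = -4 - 4*A
(186 + q(T(5))) + a(0, G(6)) = (186 + (-4 - 4*5)²) + 2 = (186 + (-4 - 20)²) + 2 = (186 + (-24)²) + 2 = (186 + 576) + 2 = 762 + 2 = 764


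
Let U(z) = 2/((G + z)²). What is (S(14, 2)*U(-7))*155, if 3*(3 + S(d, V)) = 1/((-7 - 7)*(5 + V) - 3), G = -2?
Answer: -282100/24543 ≈ -11.494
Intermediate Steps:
S(d, V) = -3 + 1/(3*(-73 - 14*V)) (S(d, V) = -3 + 1/(3*((-7 - 7)*(5 + V) - 3)) = -3 + 1/(3*(-14*(5 + V) - 3)) = -3 + 1/(3*((-70 - 14*V) - 3)) = -3 + 1/(3*(-73 - 14*V)))
U(z) = 2/(-2 + z)² (U(z) = 2/((-2 + z)²) = 2/(-2 + z)²)
(S(14, 2)*U(-7))*155 = ((14*(-47 - 9*2)/(3*(73 + 14*2)))*(2/(-2 - 7)²))*155 = ((14*(-47 - 18)/(3*(73 + 28)))*(2/(-9)²))*155 = (((14/3)*(-65)/101)*(2*(1/81)))*155 = (((14/3)*(1/101)*(-65))*(2/81))*155 = -910/303*2/81*155 = -1820/24543*155 = -282100/24543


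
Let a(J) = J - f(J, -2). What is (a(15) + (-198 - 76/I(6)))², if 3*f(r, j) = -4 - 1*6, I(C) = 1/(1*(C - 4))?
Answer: 990025/9 ≈ 1.1000e+5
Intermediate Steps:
I(C) = 1/(-4 + C) (I(C) = 1/(1*(-4 + C)) = 1/(-4 + C))
f(r, j) = -10/3 (f(r, j) = (-4 - 1*6)/3 = (-4 - 6)/3 = (⅓)*(-10) = -10/3)
a(J) = 10/3 + J (a(J) = J - 1*(-10/3) = J + 10/3 = 10/3 + J)
(a(15) + (-198 - 76/I(6)))² = ((10/3 + 15) + (-198 - 76/(1/(-4 + 6))))² = (55/3 + (-198 - 76/(1/2)))² = (55/3 + (-198 - 76/½))² = (55/3 + (-198 - 76*2))² = (55/3 + (-198 - 152))² = (55/3 - 350)² = (-995/3)² = 990025/9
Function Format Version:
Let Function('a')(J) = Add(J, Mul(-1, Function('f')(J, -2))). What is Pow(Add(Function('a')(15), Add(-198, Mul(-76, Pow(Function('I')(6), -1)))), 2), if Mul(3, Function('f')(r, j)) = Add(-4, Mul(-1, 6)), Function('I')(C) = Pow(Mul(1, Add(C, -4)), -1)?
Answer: Rational(990025, 9) ≈ 1.1000e+5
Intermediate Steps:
Function('I')(C) = Pow(Add(-4, C), -1) (Function('I')(C) = Pow(Mul(1, Add(-4, C)), -1) = Pow(Add(-4, C), -1))
Function('f')(r, j) = Rational(-10, 3) (Function('f')(r, j) = Mul(Rational(1, 3), Add(-4, Mul(-1, 6))) = Mul(Rational(1, 3), Add(-4, -6)) = Mul(Rational(1, 3), -10) = Rational(-10, 3))
Function('a')(J) = Add(Rational(10, 3), J) (Function('a')(J) = Add(J, Mul(-1, Rational(-10, 3))) = Add(J, Rational(10, 3)) = Add(Rational(10, 3), J))
Pow(Add(Function('a')(15), Add(-198, Mul(-76, Pow(Function('I')(6), -1)))), 2) = Pow(Add(Add(Rational(10, 3), 15), Add(-198, Mul(-76, Pow(Pow(Add(-4, 6), -1), -1)))), 2) = Pow(Add(Rational(55, 3), Add(-198, Mul(-76, Pow(Pow(2, -1), -1)))), 2) = Pow(Add(Rational(55, 3), Add(-198, Mul(-76, Pow(Rational(1, 2), -1)))), 2) = Pow(Add(Rational(55, 3), Add(-198, Mul(-76, 2))), 2) = Pow(Add(Rational(55, 3), Add(-198, -152)), 2) = Pow(Add(Rational(55, 3), -350), 2) = Pow(Rational(-995, 3), 2) = Rational(990025, 9)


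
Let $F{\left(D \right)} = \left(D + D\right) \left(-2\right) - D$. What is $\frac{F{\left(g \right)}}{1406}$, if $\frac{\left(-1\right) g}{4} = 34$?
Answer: $\frac{340}{703} \approx 0.48364$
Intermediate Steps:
$g = -136$ ($g = \left(-4\right) 34 = -136$)
$F{\left(D \right)} = - 5 D$ ($F{\left(D \right)} = 2 D \left(-2\right) - D = - 4 D - D = - 5 D$)
$\frac{F{\left(g \right)}}{1406} = \frac{\left(-5\right) \left(-136\right)}{1406} = 680 \cdot \frac{1}{1406} = \frac{340}{703}$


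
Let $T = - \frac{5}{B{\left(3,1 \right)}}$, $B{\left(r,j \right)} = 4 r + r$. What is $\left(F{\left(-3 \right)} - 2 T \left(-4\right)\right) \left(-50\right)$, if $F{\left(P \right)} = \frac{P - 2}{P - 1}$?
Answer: $\frac{425}{6} \approx 70.833$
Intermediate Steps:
$B{\left(r,j \right)} = 5 r$
$T = - \frac{1}{3}$ ($T = - \frac{5}{5 \cdot 3} = - \frac{5}{15} = \left(-5\right) \frac{1}{15} = - \frac{1}{3} \approx -0.33333$)
$F{\left(P \right)} = \frac{-2 + P}{-1 + P}$
$\left(F{\left(-3 \right)} - 2 T \left(-4\right)\right) \left(-50\right) = \left(\frac{-2 - 3}{-1 - 3} - 2 \left(- \frac{1}{3}\right) \left(-4\right)\right) \left(-50\right) = \left(\frac{1}{-4} \left(-5\right) - \left(- \frac{2}{3}\right) \left(-4\right)\right) \left(-50\right) = \left(\left(- \frac{1}{4}\right) \left(-5\right) - \frac{8}{3}\right) \left(-50\right) = \left(\frac{5}{4} - \frac{8}{3}\right) \left(-50\right) = \left(- \frac{17}{12}\right) \left(-50\right) = \frac{425}{6}$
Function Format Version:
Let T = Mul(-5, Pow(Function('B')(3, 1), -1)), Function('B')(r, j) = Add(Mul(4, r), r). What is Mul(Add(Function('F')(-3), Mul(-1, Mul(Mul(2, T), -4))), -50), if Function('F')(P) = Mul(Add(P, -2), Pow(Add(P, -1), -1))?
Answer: Rational(425, 6) ≈ 70.833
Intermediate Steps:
Function('B')(r, j) = Mul(5, r)
T = Rational(-1, 3) (T = Mul(-5, Pow(Mul(5, 3), -1)) = Mul(-5, Pow(15, -1)) = Mul(-5, Rational(1, 15)) = Rational(-1, 3) ≈ -0.33333)
Function('F')(P) = Mul(Pow(Add(-1, P), -1), Add(-2, P)) (Function('F')(P) = Mul(Add(-2, P), Pow(Add(-1, P), -1)) = Mul(Pow(Add(-1, P), -1), Add(-2, P)))
Mul(Add(Function('F')(-3), Mul(-1, Mul(Mul(2, T), -4))), -50) = Mul(Add(Mul(Pow(Add(-1, -3), -1), Add(-2, -3)), Mul(-1, Mul(Mul(2, Rational(-1, 3)), -4))), -50) = Mul(Add(Mul(Pow(-4, -1), -5), Mul(-1, Mul(Rational(-2, 3), -4))), -50) = Mul(Add(Mul(Rational(-1, 4), -5), Mul(-1, Rational(8, 3))), -50) = Mul(Add(Rational(5, 4), Rational(-8, 3)), -50) = Mul(Rational(-17, 12), -50) = Rational(425, 6)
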